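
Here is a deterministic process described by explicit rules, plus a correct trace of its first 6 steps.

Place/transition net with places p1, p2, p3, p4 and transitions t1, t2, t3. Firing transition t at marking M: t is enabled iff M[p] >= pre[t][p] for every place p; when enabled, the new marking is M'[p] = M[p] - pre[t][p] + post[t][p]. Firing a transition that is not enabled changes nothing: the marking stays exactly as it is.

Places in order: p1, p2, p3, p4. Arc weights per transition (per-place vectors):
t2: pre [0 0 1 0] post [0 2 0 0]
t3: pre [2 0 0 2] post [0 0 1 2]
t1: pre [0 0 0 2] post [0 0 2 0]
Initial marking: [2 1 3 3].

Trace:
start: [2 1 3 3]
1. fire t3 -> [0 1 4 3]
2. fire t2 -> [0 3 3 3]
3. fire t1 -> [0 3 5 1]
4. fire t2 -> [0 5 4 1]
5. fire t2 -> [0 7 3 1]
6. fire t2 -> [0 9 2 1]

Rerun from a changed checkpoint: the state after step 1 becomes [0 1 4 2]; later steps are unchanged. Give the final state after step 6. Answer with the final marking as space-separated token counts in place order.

state after step 1 := [0 1 4 2]
2. fire t2 -> [0 3 3 2]
3. fire t1 -> [0 3 5 0]
4. fire t2 -> [0 5 4 0]
5. fire t2 -> [0 7 3 0]
6. fire t2 -> [0 9 2 0]

0 9 2 0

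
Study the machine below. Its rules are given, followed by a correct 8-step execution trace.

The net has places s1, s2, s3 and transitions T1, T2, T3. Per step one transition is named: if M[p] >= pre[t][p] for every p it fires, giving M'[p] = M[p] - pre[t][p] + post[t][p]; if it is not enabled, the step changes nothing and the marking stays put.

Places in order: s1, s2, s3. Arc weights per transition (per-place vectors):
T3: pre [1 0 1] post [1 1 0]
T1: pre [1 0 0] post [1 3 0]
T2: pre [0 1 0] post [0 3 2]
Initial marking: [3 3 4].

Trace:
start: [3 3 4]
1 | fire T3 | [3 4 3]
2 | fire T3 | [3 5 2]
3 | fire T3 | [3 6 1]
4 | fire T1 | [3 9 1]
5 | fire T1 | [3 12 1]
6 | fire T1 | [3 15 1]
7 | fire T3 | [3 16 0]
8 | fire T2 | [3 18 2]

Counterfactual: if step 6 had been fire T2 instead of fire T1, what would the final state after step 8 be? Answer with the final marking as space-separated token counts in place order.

3 17 4

(re-executing from step 6 with the substitution; state before step 6: [3 12 1])
6 | fire T2 | [3 14 3]
7 | fire T3 | [3 15 2]
8 | fire T2 | [3 17 4]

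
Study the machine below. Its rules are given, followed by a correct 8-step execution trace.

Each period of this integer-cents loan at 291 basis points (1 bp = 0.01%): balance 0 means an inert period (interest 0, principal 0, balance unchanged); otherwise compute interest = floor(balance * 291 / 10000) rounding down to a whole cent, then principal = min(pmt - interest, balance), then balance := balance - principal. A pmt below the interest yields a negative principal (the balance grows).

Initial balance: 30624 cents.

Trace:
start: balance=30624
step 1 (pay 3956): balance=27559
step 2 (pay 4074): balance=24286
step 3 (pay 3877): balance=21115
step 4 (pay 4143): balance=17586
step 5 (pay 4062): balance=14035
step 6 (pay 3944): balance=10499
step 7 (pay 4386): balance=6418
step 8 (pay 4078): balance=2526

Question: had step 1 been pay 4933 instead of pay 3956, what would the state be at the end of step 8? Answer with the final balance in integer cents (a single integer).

1333

(re-executing from step 1 with the substitution; state before step 1: balance=30624)
step 1 (pay 4933): balance=26582
step 2 (pay 4074): balance=23281
step 3 (pay 3877): balance=20081
step 4 (pay 4143): balance=16522
step 5 (pay 4062): balance=12940
step 6 (pay 3944): balance=9372
step 7 (pay 4386): balance=5258
step 8 (pay 4078): balance=1333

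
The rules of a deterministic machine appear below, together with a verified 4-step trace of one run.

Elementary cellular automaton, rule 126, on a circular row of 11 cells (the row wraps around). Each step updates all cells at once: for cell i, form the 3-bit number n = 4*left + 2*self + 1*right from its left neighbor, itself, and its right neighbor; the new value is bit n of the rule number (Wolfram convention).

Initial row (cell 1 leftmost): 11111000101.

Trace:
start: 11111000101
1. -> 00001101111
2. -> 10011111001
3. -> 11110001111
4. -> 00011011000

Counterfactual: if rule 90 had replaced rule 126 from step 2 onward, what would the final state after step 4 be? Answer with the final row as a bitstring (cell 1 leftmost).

00010011100

(re-executing steps 2..4 under rule 90; state before step 2: 00001101111)
2. -> 10011101001
3. -> 11110100111
4. -> 00010011100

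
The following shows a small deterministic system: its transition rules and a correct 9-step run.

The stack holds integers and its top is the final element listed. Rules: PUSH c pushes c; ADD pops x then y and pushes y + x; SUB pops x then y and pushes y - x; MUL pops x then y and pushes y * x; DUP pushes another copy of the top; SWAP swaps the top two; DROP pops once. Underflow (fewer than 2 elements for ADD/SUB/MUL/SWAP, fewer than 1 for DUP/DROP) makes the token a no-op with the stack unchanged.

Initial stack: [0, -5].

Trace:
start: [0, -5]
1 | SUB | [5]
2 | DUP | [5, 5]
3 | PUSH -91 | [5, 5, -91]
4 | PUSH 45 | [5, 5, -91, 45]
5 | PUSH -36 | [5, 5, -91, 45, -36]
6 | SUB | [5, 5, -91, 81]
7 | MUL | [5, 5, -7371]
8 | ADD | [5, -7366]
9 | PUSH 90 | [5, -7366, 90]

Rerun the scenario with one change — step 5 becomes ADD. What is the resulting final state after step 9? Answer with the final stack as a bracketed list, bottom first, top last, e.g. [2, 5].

(re-executing from step 5 with the substitution; state before step 5: [5, 5, -91, 45])
5 | ADD | [5, 5, -46]
6 | SUB | [5, 51]
7 | MUL | [255]
8 | ADD | [255]
9 | PUSH 90 | [255, 90]

[255, 90]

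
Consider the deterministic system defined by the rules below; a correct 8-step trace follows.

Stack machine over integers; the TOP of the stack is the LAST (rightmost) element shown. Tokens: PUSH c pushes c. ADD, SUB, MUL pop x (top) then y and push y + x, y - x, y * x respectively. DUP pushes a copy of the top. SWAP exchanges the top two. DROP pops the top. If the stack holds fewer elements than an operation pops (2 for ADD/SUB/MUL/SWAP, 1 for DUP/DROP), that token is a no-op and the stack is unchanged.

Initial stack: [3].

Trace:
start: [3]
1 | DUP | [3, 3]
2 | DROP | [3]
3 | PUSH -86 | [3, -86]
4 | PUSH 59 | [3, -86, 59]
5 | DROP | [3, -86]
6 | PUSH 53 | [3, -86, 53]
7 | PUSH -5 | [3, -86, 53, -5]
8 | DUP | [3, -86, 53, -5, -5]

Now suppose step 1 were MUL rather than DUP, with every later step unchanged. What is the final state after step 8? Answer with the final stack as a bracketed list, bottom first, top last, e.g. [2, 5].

[-86, 53, -5, -5]

(re-executing from step 1 with the substitution; state before step 1: [3])
1 | MUL | [3]
2 | DROP | []
3 | PUSH -86 | [-86]
4 | PUSH 59 | [-86, 59]
5 | DROP | [-86]
6 | PUSH 53 | [-86, 53]
7 | PUSH -5 | [-86, 53, -5]
8 | DUP | [-86, 53, -5, -5]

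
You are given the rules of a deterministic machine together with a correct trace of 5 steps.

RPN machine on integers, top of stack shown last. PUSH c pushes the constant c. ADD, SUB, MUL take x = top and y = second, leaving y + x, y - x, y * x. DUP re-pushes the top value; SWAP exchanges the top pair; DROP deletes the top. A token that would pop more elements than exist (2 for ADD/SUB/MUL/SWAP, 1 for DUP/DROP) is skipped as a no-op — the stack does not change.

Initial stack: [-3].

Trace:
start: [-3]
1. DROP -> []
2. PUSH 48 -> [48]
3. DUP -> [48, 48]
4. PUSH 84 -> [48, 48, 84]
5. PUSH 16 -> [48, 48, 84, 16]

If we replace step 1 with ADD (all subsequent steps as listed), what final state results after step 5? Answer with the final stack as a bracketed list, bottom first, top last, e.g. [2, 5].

(re-executing from step 1 with the substitution; state before step 1: [-3])
1. ADD -> [-3]
2. PUSH 48 -> [-3, 48]
3. DUP -> [-3, 48, 48]
4. PUSH 84 -> [-3, 48, 48, 84]
5. PUSH 16 -> [-3, 48, 48, 84, 16]

[-3, 48, 48, 84, 16]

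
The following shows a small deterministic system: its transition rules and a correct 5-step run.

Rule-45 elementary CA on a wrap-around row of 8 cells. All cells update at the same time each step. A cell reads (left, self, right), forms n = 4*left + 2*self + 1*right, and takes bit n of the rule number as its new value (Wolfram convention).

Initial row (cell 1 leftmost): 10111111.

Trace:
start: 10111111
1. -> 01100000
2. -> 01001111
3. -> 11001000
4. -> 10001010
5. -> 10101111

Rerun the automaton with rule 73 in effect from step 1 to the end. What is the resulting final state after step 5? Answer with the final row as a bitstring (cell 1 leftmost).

(re-executing steps 1..5 under rule 73; state before step 1: 10111111)
1. -> 10100000
2. -> 00001110
3. -> 11101010
4. -> 10100000
5. -> 00001110

00001110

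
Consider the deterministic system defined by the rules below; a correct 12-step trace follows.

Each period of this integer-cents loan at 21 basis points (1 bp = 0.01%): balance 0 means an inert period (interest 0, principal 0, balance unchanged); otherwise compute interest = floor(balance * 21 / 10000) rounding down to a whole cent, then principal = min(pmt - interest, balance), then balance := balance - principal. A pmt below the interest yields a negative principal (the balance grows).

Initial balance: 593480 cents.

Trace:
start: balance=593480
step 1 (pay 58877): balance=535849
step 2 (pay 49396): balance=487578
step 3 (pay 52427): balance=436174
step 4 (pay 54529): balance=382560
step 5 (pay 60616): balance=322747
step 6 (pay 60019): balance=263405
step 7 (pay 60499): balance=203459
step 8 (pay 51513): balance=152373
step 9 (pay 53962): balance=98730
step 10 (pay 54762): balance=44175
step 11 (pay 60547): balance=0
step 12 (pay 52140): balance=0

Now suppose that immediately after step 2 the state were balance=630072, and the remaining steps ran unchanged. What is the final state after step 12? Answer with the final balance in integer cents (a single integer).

state after step 2 := balance=630072
step 3 (pay 52427): balance=578968
step 4 (pay 54529): balance=525654
step 5 (pay 60616): balance=466141
step 6 (pay 60019): balance=407100
step 7 (pay 60499): balance=347455
step 8 (pay 51513): balance=296671
step 9 (pay 53962): balance=243332
step 10 (pay 54762): balance=189080
step 11 (pay 60547): balance=128930
step 12 (pay 52140): balance=77060

77060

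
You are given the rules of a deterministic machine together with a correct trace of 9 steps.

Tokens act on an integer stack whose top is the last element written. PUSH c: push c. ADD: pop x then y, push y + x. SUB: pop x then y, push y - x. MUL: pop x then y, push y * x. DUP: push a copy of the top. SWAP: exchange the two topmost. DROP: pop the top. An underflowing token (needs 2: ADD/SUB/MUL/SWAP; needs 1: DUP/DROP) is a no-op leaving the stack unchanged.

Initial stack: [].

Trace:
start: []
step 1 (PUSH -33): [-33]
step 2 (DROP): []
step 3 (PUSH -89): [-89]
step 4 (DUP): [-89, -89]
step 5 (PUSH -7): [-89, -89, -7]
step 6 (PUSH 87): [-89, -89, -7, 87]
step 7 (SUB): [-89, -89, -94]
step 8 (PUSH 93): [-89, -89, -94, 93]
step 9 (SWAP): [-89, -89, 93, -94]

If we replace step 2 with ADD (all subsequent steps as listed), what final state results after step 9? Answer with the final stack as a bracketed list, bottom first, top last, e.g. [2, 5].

[-33, -89, -89, 93, -94]

(re-executing from step 2 with the substitution; state before step 2: [-33])
step 2 (ADD): [-33]
step 3 (PUSH -89): [-33, -89]
step 4 (DUP): [-33, -89, -89]
step 5 (PUSH -7): [-33, -89, -89, -7]
step 6 (PUSH 87): [-33, -89, -89, -7, 87]
step 7 (SUB): [-33, -89, -89, -94]
step 8 (PUSH 93): [-33, -89, -89, -94, 93]
step 9 (SWAP): [-33, -89, -89, 93, -94]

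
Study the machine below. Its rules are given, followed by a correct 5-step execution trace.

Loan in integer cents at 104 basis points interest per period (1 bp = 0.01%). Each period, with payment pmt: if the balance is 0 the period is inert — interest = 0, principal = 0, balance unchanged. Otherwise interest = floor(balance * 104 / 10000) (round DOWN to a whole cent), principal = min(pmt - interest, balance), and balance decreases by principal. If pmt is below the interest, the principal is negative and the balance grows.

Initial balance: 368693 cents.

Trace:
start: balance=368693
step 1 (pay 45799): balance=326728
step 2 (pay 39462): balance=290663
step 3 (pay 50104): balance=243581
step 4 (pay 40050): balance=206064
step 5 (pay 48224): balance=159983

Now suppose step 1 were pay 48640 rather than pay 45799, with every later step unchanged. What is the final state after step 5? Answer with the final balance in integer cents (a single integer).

(re-executing from step 1 with the substitution; state before step 1: balance=368693)
step 1 (pay 48640): balance=323887
step 2 (pay 39462): balance=287793
step 3 (pay 50104): balance=240682
step 4 (pay 40050): balance=203135
step 5 (pay 48224): balance=157023

157023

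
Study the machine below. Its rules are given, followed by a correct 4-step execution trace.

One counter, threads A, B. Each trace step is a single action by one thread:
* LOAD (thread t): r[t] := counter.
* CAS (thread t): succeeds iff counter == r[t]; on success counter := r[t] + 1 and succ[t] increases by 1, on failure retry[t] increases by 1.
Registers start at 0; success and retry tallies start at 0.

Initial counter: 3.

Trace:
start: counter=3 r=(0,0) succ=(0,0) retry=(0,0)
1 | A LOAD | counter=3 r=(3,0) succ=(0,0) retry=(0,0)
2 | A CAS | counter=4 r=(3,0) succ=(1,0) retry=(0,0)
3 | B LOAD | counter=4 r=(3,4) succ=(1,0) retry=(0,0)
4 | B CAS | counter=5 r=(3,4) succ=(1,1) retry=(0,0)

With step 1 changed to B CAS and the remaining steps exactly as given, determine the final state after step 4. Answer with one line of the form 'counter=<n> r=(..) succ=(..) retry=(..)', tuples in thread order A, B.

(re-executing from step 1 with the substitution; state before step 1: counter=3 r=(0,0) succ=(0,0) retry=(0,0))
1 | B CAS | counter=3 r=(0,0) succ=(0,0) retry=(0,1)
2 | A CAS | counter=3 r=(0,0) succ=(0,0) retry=(1,1)
3 | B LOAD | counter=3 r=(0,3) succ=(0,0) retry=(1,1)
4 | B CAS | counter=4 r=(0,3) succ=(0,1) retry=(1,1)

counter=4 r=(0,3) succ=(0,1) retry=(1,1)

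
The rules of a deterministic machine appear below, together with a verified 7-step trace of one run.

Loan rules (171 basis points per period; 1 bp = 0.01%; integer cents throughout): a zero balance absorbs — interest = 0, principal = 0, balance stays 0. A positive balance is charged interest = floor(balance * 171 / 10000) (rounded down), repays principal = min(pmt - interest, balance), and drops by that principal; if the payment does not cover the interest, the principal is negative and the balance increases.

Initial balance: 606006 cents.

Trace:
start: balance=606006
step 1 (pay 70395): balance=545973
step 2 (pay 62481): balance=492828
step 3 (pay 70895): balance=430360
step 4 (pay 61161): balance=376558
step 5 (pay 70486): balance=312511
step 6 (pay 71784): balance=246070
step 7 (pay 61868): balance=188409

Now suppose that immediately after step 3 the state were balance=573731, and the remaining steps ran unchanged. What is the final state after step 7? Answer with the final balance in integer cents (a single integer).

341841

state after step 3 := balance=573731
step 4 (pay 61161): balance=522380
step 5 (pay 70486): balance=460826
step 6 (pay 71784): balance=396922
step 7 (pay 61868): balance=341841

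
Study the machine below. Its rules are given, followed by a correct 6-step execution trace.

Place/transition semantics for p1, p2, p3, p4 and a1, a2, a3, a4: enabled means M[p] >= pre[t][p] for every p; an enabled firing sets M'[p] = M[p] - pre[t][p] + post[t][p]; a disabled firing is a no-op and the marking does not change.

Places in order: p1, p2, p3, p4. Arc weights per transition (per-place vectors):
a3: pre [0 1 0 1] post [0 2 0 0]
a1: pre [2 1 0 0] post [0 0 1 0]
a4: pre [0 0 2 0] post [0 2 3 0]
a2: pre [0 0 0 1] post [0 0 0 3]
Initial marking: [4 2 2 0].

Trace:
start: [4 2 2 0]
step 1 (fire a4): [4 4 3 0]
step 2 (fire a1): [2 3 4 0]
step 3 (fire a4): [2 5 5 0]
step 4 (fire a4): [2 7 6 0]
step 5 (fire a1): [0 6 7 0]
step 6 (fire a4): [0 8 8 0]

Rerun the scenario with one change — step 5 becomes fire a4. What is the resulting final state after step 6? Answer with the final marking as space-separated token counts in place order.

2 11 8 0

(re-executing from step 5 with the substitution; state before step 5: [2 7 6 0])
step 5 (fire a4): [2 9 7 0]
step 6 (fire a4): [2 11 8 0]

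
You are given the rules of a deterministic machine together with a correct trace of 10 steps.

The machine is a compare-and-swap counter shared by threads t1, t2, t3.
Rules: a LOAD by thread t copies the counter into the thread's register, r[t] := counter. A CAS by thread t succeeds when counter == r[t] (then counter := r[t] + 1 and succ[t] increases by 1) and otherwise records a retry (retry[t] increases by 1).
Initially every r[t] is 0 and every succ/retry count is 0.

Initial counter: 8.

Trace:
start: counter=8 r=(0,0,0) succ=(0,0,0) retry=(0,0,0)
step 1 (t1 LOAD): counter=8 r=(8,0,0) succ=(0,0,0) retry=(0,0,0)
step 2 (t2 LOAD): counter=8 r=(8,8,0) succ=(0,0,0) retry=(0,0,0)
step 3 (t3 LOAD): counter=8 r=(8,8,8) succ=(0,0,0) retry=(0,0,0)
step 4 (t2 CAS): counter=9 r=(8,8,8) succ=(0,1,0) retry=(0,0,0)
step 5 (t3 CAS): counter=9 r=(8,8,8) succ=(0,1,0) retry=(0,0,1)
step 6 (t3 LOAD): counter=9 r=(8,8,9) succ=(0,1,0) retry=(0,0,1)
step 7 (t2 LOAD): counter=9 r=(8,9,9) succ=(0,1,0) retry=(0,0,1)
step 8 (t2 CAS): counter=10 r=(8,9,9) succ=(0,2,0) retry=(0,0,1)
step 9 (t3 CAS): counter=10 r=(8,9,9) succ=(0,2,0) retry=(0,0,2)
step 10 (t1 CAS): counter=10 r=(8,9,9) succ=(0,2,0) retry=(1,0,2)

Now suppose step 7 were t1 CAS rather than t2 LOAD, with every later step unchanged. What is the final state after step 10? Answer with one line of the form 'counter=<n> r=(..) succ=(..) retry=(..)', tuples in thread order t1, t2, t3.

counter=10 r=(8,8,9) succ=(0,1,1) retry=(2,1,1)

(re-executing from step 7 with the substitution; state before step 7: counter=9 r=(8,8,9) succ=(0,1,0) retry=(0,0,1))
step 7 (t1 CAS): counter=9 r=(8,8,9) succ=(0,1,0) retry=(1,0,1)
step 8 (t2 CAS): counter=9 r=(8,8,9) succ=(0,1,0) retry=(1,1,1)
step 9 (t3 CAS): counter=10 r=(8,8,9) succ=(0,1,1) retry=(1,1,1)
step 10 (t1 CAS): counter=10 r=(8,8,9) succ=(0,1,1) retry=(2,1,1)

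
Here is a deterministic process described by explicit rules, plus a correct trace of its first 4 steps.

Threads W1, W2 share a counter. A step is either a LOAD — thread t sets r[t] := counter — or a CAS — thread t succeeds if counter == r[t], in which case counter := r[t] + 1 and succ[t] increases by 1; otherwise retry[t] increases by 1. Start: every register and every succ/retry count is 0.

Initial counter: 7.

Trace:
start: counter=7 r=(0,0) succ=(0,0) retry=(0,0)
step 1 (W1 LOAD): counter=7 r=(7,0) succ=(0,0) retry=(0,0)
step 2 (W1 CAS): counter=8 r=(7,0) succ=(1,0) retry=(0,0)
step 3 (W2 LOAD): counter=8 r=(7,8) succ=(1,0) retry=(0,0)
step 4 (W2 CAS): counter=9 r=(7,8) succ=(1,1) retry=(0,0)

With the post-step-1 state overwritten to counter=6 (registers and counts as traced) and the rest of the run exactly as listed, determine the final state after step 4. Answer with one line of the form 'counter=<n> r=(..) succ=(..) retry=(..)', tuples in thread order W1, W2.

counter=7 r=(7,6) succ=(0,1) retry=(1,0)

state after step 1 := counter=6 r=(7,0) succ=(0,0) retry=(0,0)
step 2 (W1 CAS): counter=6 r=(7,0) succ=(0,0) retry=(1,0)
step 3 (W2 LOAD): counter=6 r=(7,6) succ=(0,0) retry=(1,0)
step 4 (W2 CAS): counter=7 r=(7,6) succ=(0,1) retry=(1,0)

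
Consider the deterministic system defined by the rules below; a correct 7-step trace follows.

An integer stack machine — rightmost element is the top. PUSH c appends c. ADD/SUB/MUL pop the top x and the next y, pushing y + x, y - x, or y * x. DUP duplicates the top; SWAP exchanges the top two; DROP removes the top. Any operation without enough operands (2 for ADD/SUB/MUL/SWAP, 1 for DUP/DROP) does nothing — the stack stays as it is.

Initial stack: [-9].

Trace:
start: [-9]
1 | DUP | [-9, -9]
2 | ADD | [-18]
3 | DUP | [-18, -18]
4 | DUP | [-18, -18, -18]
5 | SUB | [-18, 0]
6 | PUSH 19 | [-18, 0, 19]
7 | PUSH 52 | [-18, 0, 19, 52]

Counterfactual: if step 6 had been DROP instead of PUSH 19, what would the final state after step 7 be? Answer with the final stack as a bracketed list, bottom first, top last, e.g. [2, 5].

(re-executing from step 6 with the substitution; state before step 6: [-18, 0])
6 | DROP | [-18]
7 | PUSH 52 | [-18, 52]

[-18, 52]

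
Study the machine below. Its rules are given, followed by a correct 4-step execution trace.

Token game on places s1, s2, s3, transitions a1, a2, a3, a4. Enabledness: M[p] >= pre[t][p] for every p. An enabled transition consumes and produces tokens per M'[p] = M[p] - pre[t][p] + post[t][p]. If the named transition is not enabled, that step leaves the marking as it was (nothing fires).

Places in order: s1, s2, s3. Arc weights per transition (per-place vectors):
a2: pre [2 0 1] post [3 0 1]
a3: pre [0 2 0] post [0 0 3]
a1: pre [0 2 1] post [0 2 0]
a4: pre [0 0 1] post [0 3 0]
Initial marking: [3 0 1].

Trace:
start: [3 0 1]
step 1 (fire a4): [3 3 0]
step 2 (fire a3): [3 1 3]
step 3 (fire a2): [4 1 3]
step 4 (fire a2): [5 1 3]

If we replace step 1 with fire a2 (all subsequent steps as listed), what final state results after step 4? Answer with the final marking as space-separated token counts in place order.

(re-executing from step 1 with the substitution; state before step 1: [3 0 1])
step 1 (fire a2): [4 0 1]
step 2 (fire a3): [4 0 1]
step 3 (fire a2): [5 0 1]
step 4 (fire a2): [6 0 1]

6 0 1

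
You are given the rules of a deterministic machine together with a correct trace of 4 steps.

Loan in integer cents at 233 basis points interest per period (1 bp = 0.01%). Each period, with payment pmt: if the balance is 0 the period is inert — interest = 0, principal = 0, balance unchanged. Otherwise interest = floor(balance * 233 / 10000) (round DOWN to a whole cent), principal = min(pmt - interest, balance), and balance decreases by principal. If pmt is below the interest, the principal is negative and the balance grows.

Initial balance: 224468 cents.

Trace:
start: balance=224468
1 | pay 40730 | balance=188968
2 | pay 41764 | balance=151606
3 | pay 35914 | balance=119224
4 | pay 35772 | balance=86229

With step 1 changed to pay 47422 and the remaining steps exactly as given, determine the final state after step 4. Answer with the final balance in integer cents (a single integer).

79059

(re-executing from step 1 with the substitution; state before step 1: balance=224468)
1 | pay 47422 | balance=182276
2 | pay 41764 | balance=144759
3 | pay 35914 | balance=112217
4 | pay 35772 | balance=79059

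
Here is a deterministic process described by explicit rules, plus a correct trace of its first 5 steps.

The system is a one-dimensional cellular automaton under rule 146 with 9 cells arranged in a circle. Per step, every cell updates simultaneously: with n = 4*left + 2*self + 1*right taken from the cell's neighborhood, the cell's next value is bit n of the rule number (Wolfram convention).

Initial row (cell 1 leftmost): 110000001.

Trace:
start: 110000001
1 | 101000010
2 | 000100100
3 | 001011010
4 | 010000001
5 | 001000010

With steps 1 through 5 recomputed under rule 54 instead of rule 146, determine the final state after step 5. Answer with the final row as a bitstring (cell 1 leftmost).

001111110

(re-executing steps 1..5 under rule 54; state before step 1: 110000001)
1 | 001000010
2 | 011100111
3 | 100011000
4 | 110100101
5 | 001111110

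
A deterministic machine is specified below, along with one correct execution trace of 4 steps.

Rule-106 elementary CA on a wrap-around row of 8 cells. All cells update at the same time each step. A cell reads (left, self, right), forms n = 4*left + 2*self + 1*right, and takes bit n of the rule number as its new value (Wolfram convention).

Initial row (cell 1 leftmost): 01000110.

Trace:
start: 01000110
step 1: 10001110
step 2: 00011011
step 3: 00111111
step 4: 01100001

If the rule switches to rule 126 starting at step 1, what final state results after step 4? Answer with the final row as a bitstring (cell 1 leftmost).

11111110

(re-executing steps 1..4 under rule 126; state before step 1: 01000110)
step 1: 11101111
step 2: 00111000
step 3: 01101100
step 4: 11111110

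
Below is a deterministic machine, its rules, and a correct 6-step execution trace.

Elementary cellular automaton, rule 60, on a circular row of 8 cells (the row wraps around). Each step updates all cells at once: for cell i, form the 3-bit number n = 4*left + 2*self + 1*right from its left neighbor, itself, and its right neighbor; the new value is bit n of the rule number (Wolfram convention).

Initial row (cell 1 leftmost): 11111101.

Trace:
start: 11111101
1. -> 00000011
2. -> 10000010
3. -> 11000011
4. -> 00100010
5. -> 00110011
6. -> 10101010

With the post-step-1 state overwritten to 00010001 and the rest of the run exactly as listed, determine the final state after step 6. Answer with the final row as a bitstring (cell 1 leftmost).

00000000

state after step 1 := 00010001
2. -> 10011001
3. -> 01010101
4. -> 11111111
5. -> 00000000
6. -> 00000000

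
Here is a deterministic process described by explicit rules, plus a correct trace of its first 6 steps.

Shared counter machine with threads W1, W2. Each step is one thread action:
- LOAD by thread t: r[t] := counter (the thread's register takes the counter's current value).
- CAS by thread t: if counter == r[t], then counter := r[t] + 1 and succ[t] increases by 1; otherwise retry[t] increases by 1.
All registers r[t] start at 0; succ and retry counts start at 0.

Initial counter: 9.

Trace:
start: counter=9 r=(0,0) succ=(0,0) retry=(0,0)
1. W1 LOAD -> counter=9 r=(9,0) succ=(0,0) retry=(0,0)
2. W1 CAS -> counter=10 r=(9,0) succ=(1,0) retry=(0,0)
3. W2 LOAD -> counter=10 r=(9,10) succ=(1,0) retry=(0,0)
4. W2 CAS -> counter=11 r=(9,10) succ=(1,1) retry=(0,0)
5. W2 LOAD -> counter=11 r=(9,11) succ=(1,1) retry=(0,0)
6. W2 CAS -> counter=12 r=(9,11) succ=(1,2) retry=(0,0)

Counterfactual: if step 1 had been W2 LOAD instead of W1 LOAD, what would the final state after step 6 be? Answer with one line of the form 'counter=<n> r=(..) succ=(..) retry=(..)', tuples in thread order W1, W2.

counter=11 r=(0,10) succ=(0,2) retry=(1,0)

(re-executing from step 1 with the substitution; state before step 1: counter=9 r=(0,0) succ=(0,0) retry=(0,0))
1. W2 LOAD -> counter=9 r=(0,9) succ=(0,0) retry=(0,0)
2. W1 CAS -> counter=9 r=(0,9) succ=(0,0) retry=(1,0)
3. W2 LOAD -> counter=9 r=(0,9) succ=(0,0) retry=(1,0)
4. W2 CAS -> counter=10 r=(0,9) succ=(0,1) retry=(1,0)
5. W2 LOAD -> counter=10 r=(0,10) succ=(0,1) retry=(1,0)
6. W2 CAS -> counter=11 r=(0,10) succ=(0,2) retry=(1,0)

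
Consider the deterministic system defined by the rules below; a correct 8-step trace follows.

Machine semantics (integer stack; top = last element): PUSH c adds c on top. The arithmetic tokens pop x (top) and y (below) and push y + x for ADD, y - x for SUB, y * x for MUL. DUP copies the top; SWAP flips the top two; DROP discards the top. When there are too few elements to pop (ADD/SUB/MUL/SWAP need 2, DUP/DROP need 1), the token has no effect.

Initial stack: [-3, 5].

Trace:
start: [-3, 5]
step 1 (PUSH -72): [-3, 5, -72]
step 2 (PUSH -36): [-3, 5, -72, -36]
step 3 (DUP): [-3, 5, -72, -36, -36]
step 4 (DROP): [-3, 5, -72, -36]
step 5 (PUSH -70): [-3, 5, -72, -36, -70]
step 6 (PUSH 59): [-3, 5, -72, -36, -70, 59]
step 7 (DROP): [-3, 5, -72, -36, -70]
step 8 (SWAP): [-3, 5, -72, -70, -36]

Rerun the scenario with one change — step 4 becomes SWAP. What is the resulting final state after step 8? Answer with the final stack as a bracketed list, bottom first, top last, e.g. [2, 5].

(re-executing from step 4 with the substitution; state before step 4: [-3, 5, -72, -36, -36])
step 4 (SWAP): [-3, 5, -72, -36, -36]
step 5 (PUSH -70): [-3, 5, -72, -36, -36, -70]
step 6 (PUSH 59): [-3, 5, -72, -36, -36, -70, 59]
step 7 (DROP): [-3, 5, -72, -36, -36, -70]
step 8 (SWAP): [-3, 5, -72, -36, -70, -36]

[-3, 5, -72, -36, -70, -36]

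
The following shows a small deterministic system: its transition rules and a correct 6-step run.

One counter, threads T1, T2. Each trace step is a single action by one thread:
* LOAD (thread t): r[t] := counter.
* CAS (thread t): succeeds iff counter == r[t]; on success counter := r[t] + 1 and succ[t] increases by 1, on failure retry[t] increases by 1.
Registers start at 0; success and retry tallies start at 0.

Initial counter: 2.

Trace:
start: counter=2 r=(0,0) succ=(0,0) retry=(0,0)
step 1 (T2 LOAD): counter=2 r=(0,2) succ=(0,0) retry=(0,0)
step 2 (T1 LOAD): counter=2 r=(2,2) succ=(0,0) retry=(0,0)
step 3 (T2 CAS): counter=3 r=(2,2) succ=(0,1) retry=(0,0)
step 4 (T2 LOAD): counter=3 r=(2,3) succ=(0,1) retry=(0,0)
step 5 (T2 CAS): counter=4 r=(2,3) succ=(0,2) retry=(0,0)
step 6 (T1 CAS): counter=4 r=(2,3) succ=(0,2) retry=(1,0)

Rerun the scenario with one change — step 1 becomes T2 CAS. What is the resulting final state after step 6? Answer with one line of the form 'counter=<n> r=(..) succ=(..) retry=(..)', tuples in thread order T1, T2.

counter=3 r=(2,2) succ=(0,1) retry=(1,2)

(re-executing from step 1 with the substitution; state before step 1: counter=2 r=(0,0) succ=(0,0) retry=(0,0))
step 1 (T2 CAS): counter=2 r=(0,0) succ=(0,0) retry=(0,1)
step 2 (T1 LOAD): counter=2 r=(2,0) succ=(0,0) retry=(0,1)
step 3 (T2 CAS): counter=2 r=(2,0) succ=(0,0) retry=(0,2)
step 4 (T2 LOAD): counter=2 r=(2,2) succ=(0,0) retry=(0,2)
step 5 (T2 CAS): counter=3 r=(2,2) succ=(0,1) retry=(0,2)
step 6 (T1 CAS): counter=3 r=(2,2) succ=(0,1) retry=(1,2)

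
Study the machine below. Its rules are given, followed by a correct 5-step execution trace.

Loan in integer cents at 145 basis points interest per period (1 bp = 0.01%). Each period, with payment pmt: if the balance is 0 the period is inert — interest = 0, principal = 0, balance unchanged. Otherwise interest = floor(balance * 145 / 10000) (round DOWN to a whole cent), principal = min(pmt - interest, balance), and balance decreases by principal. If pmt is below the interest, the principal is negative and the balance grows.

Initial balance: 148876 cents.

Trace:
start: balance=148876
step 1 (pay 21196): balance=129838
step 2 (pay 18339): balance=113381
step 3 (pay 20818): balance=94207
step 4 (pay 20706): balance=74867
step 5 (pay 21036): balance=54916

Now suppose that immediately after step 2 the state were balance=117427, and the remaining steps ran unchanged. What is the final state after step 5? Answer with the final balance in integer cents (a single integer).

state after step 2 := balance=117427
step 3 (pay 20818): balance=98311
step 4 (pay 20706): balance=79030
step 5 (pay 21036): balance=59139

59139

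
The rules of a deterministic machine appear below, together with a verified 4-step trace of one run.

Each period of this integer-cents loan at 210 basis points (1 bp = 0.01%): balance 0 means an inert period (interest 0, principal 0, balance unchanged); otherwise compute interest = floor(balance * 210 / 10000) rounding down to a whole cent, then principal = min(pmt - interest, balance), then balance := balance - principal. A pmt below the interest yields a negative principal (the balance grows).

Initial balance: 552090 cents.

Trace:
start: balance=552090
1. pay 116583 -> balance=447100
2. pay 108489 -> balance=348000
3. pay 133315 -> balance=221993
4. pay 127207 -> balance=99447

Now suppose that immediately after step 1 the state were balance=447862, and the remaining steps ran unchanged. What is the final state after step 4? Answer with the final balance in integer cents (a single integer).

100258

state after step 1 := balance=447862
2. pay 108489 -> balance=348778
3. pay 133315 -> balance=222787
4. pay 127207 -> balance=100258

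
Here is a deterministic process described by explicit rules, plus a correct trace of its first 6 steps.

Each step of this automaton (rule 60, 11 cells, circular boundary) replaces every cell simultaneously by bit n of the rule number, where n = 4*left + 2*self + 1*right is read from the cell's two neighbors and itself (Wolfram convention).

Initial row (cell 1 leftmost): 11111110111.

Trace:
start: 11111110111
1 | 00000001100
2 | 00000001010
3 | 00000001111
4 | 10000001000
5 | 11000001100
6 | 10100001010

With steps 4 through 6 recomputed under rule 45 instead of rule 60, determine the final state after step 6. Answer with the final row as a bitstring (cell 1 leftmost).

11011010110

(re-executing steps 4..6 under rule 45; state before step 4: 00000001111)
4 | 01111101000
5 | 01000011011
6 | 11011010110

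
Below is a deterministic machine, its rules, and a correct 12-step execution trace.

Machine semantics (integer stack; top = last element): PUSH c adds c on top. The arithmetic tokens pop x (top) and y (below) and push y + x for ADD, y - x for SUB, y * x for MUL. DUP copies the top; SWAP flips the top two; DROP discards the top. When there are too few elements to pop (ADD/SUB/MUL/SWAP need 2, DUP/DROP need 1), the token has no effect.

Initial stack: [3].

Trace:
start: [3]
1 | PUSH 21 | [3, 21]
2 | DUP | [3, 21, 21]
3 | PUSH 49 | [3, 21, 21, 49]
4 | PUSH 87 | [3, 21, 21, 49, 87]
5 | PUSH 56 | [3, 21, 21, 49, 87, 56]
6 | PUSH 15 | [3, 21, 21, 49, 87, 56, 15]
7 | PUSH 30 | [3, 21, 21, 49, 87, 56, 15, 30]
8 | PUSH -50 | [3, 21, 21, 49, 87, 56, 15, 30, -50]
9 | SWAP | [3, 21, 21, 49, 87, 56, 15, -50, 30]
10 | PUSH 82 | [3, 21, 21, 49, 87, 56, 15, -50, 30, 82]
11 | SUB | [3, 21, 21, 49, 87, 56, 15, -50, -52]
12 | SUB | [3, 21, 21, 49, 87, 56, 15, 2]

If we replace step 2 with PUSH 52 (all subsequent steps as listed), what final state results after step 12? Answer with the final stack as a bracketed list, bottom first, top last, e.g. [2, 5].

(re-executing from step 2 with the substitution; state before step 2: [3, 21])
2 | PUSH 52 | [3, 21, 52]
3 | PUSH 49 | [3, 21, 52, 49]
4 | PUSH 87 | [3, 21, 52, 49, 87]
5 | PUSH 56 | [3, 21, 52, 49, 87, 56]
6 | PUSH 15 | [3, 21, 52, 49, 87, 56, 15]
7 | PUSH 30 | [3, 21, 52, 49, 87, 56, 15, 30]
8 | PUSH -50 | [3, 21, 52, 49, 87, 56, 15, 30, -50]
9 | SWAP | [3, 21, 52, 49, 87, 56, 15, -50, 30]
10 | PUSH 82 | [3, 21, 52, 49, 87, 56, 15, -50, 30, 82]
11 | SUB | [3, 21, 52, 49, 87, 56, 15, -50, -52]
12 | SUB | [3, 21, 52, 49, 87, 56, 15, 2]

[3, 21, 52, 49, 87, 56, 15, 2]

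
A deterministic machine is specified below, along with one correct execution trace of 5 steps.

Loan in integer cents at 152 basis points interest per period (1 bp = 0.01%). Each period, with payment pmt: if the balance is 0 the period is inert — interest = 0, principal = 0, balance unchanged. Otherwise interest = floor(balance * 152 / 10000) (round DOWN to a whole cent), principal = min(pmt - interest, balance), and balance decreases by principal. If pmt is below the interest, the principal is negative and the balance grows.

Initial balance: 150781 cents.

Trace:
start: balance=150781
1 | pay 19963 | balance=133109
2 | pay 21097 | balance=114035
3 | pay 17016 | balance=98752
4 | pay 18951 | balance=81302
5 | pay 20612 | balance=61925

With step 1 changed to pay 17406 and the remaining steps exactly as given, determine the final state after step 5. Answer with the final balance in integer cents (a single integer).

(re-executing from step 1 with the substitution; state before step 1: balance=150781)
1 | pay 17406 | balance=135666
2 | pay 21097 | balance=116631
3 | pay 17016 | balance=101387
4 | pay 18951 | balance=83977
5 | pay 20612 | balance=64641

64641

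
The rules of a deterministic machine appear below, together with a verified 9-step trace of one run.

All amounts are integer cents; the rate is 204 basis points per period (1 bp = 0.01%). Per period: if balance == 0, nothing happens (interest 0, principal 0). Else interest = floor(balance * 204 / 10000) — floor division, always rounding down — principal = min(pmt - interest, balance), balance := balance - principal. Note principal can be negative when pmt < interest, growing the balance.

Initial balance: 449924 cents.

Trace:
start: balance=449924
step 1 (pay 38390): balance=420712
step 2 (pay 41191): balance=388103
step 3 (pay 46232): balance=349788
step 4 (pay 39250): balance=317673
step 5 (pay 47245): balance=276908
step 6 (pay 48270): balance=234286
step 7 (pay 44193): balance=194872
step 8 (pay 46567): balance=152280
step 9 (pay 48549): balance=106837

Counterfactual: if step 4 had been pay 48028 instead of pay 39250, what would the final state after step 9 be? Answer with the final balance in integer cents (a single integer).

(re-executing from step 4 with the substitution; state before step 4: balance=349788)
step 4 (pay 48028): balance=308895
step 5 (pay 47245): balance=267951
step 6 (pay 48270): balance=225147
step 7 (pay 44193): balance=185546
step 8 (pay 46567): balance=142764
step 9 (pay 48549): balance=97127

97127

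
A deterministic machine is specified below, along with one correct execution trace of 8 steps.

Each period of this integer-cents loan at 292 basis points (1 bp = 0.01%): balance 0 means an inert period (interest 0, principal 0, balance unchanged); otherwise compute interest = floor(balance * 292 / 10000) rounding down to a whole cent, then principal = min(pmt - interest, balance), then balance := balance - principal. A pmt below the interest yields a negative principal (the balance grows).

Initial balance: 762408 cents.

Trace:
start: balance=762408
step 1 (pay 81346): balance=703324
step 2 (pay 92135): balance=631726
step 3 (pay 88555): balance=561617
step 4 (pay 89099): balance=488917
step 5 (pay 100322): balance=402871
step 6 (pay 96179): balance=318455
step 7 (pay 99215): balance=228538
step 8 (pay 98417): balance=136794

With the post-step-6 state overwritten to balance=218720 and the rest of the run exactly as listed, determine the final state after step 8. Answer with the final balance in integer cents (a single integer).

31150

state after step 6 := balance=218720
step 7 (pay 99215): balance=125891
step 8 (pay 98417): balance=31150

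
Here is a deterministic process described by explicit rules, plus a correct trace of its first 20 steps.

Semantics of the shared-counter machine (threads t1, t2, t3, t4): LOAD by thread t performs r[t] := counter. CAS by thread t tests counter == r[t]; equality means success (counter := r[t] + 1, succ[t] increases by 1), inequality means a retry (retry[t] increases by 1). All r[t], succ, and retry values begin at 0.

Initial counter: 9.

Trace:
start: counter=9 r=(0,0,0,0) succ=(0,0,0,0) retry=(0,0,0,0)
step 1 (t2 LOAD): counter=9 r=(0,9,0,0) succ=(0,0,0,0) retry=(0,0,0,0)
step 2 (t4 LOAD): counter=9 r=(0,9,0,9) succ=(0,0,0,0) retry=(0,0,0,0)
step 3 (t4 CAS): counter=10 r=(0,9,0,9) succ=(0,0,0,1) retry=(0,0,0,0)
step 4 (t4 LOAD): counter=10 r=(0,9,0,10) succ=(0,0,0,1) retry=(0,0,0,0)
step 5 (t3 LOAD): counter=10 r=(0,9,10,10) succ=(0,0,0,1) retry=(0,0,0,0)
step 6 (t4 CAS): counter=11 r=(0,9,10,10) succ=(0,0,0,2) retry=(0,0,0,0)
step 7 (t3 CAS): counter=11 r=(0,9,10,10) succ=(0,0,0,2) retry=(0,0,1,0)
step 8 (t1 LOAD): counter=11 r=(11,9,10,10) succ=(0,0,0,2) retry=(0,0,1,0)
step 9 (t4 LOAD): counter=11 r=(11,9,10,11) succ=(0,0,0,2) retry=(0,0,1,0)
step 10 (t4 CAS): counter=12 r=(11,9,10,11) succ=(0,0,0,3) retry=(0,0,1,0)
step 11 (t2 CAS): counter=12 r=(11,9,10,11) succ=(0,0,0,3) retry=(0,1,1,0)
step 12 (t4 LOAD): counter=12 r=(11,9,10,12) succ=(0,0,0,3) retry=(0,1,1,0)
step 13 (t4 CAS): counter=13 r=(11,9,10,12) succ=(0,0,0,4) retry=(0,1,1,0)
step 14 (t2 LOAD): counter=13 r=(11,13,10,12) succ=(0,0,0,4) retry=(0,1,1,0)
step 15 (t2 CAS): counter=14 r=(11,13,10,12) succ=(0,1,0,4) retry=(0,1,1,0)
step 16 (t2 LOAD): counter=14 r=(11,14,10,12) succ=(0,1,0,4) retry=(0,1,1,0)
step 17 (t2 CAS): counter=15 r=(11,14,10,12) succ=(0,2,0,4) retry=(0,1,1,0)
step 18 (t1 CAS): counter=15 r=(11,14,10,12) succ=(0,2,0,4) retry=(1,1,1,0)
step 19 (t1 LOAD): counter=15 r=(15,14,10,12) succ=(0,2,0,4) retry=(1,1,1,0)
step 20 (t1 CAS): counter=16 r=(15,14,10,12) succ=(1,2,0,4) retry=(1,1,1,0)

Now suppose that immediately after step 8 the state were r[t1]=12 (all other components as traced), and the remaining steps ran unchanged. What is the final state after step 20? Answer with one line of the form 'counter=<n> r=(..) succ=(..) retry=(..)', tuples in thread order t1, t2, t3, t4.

state after step 8 := counter=11 r=(12,9,10,10) succ=(0,0,0,2) retry=(0,0,1,0)
step 9 (t4 LOAD): counter=11 r=(12,9,10,11) succ=(0,0,0,2) retry=(0,0,1,0)
step 10 (t4 CAS): counter=12 r=(12,9,10,11) succ=(0,0,0,3) retry=(0,0,1,0)
step 11 (t2 CAS): counter=12 r=(12,9,10,11) succ=(0,0,0,3) retry=(0,1,1,0)
step 12 (t4 LOAD): counter=12 r=(12,9,10,12) succ=(0,0,0,3) retry=(0,1,1,0)
step 13 (t4 CAS): counter=13 r=(12,9,10,12) succ=(0,0,0,4) retry=(0,1,1,0)
step 14 (t2 LOAD): counter=13 r=(12,13,10,12) succ=(0,0,0,4) retry=(0,1,1,0)
step 15 (t2 CAS): counter=14 r=(12,13,10,12) succ=(0,1,0,4) retry=(0,1,1,0)
step 16 (t2 LOAD): counter=14 r=(12,14,10,12) succ=(0,1,0,4) retry=(0,1,1,0)
step 17 (t2 CAS): counter=15 r=(12,14,10,12) succ=(0,2,0,4) retry=(0,1,1,0)
step 18 (t1 CAS): counter=15 r=(12,14,10,12) succ=(0,2,0,4) retry=(1,1,1,0)
step 19 (t1 LOAD): counter=15 r=(15,14,10,12) succ=(0,2,0,4) retry=(1,1,1,0)
step 20 (t1 CAS): counter=16 r=(15,14,10,12) succ=(1,2,0,4) retry=(1,1,1,0)

counter=16 r=(15,14,10,12) succ=(1,2,0,4) retry=(1,1,1,0)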